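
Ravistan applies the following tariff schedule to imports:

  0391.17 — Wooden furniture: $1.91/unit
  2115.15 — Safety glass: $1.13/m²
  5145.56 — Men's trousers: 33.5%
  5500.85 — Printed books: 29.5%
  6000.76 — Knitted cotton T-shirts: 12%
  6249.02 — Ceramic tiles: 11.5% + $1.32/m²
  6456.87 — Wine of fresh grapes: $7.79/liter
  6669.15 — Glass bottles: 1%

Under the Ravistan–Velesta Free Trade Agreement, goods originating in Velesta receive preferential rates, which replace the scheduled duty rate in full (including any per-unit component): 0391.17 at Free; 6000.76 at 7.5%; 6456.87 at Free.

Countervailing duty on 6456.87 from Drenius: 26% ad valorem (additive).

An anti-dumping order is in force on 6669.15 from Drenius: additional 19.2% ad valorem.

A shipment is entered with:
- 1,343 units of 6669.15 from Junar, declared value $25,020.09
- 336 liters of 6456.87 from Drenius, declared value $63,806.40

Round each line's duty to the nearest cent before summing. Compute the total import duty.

$19,457.30

Line 1 (6669.15, Junar, 1,343 units, $25,020.09):
Base rate for 6669.15 is 1%.
The additional-duty order on 6669.15 targets Drenius, not Junar; it does not apply.
Duty = $25,020.09 × 1% = $250.20.
Line 2 (6456.87, Drenius, 336 liters, $63,806.40):
Base rate for 6456.87 is $7.79/liter.
6456.87 has an FTA preferential rate, but origin Drenius is not Velesta; base rate stands.
Additional duty on 6456.87 from Drenius: +26% ad valorem. Applied ad valorem rate = 26%.
Duty = $63,806.40 × 26% + 336 × $7.79 = $19,207.10.
Total = $250.20 + $19,207.10 = $19,457.30.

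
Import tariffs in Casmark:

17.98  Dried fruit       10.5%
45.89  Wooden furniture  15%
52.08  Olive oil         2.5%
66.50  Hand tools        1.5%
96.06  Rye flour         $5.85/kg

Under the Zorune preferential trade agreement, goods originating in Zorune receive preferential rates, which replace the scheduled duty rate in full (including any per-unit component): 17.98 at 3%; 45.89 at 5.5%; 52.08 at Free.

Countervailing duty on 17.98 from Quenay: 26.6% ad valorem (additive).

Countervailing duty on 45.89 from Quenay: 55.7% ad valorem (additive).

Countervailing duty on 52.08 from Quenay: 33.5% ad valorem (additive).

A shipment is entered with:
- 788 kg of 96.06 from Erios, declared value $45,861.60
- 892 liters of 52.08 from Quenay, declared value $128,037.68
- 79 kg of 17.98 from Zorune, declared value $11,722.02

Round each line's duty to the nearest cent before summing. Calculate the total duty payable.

$51,055.02

Line 1 (96.06, Erios, 788 kg, $45,861.60):
Base rate for 96.06 is $5.85/kg.
Duty = 788 × $5.85 = $4,609.80.
Line 2 (52.08, Quenay, 892 liters, $128,037.68):
Base rate for 52.08 is 2.5%.
52.08 has an FTA preferential rate, but origin Quenay is not Zorune; base rate stands.
Additional duty on 52.08 from Quenay: +33.5%. Applied ad valorem rate: 2.5% + 33.5% = 36%.
Duty = $128,037.68 × 36% = $46,093.56.
Line 3 (17.98, Zorune, 79 kg, $11,722.02):
Base rate for 17.98 is 10.5%.
Origin Zorune qualifies under the Casmark–Zorune agreement and 17.98 is covered: preferential rate 3% applies instead.
The additional-duty order on 17.98 targets Quenay, not Zorune; it does not apply.
Duty = $11,722.02 × 3% = $351.66.
Total = $4,609.80 + $46,093.56 + $351.66 = $51,055.02.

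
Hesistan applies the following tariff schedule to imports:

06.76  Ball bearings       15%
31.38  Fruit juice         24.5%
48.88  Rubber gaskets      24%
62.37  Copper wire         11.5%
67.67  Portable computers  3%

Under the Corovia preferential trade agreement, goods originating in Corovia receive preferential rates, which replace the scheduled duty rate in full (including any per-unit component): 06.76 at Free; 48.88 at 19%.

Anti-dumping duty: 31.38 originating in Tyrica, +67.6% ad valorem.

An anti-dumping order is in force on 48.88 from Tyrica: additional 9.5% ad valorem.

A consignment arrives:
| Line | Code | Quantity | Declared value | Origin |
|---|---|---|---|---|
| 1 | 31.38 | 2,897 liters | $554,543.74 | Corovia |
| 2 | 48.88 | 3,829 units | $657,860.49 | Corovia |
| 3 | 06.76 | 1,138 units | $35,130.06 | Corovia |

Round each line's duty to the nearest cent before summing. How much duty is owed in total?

Line 1 (31.38, Corovia, 2,897 liters, $554,543.74):
Base rate for 31.38 is 24.5%.
Origin Corovia is the FTA partner but 31.38 is not on the preference list; base rate stands.
The additional-duty order on 31.38 targets Tyrica, not Corovia; it does not apply.
Duty = $554,543.74 × 24.5% = $135,863.22.
Line 2 (48.88, Corovia, 3,829 units, $657,860.49):
Base rate for 48.88 is 24%.
Origin Corovia qualifies under the Hesistan–Corovia agreement and 48.88 is covered: preferential rate 19% applies instead.
The additional-duty order on 48.88 targets Tyrica, not Corovia; it does not apply.
Duty = $657,860.49 × 19% = $124,993.49.
Line 3 (06.76, Corovia, 1,138 units, $35,130.06):
Base rate for 06.76 is 15%.
Origin Corovia qualifies under the Hesistan–Corovia agreement and 06.76 is covered: preferential rate Free applies instead.
Duty = $35,130.06 × 0% = $0.00.
Total = $135,863.22 + $124,993.49 + $0.00 = $260,856.71.

$260,856.71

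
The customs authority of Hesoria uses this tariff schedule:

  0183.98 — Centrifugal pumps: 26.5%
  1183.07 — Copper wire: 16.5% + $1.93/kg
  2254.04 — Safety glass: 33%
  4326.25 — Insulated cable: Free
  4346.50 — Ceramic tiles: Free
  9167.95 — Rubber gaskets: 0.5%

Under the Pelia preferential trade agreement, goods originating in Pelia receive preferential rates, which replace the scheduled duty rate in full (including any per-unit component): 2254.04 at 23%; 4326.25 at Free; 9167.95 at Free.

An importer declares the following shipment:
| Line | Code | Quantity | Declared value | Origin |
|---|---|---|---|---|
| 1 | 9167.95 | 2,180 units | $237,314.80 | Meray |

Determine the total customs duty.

Line 1 (9167.95, Meray, 2,180 units, $237,314.80):
Base rate for 9167.95 is 0.5%.
9167.95 has an FTA preferential rate, but origin Meray is not Pelia; base rate stands.
Duty = $237,314.80 × 0.5% = $1,186.57.

$1,186.57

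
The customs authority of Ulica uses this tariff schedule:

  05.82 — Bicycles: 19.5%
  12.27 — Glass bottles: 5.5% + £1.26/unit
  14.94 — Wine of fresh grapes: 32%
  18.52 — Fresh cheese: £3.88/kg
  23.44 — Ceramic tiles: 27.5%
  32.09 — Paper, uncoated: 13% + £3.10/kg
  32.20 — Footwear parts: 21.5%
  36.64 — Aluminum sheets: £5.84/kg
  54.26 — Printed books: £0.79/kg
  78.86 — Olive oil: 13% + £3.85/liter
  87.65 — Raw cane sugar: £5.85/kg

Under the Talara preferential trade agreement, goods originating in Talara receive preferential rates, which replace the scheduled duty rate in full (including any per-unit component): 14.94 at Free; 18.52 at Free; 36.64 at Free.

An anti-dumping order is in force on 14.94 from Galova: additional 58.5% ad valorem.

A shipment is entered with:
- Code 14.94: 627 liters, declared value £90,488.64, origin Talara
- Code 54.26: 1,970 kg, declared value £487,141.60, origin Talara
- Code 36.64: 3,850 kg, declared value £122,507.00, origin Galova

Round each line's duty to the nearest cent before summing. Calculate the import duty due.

Line 1 (14.94, Talara, 627 liters, £90,488.64):
Base rate for 14.94 is 32%.
Origin Talara qualifies under the Ulica–Talara agreement and 14.94 is covered: preferential rate Free applies instead.
The additional-duty order on 14.94 targets Galova, not Talara; it does not apply.
Duty = £90,488.64 × 0% = £0.00.
Line 2 (54.26, Talara, 1,970 kg, £487,141.60):
Base rate for 54.26 is £0.79/kg.
Origin Talara is the FTA partner but 54.26 is not on the preference list; base rate stands.
Duty = 1,970 × £0.79 = £1,556.30.
Line 3 (36.64, Galova, 3,850 kg, £122,507.00):
Base rate for 36.64 is £5.84/kg.
36.64 has an FTA preferential rate, but origin Galova is not Talara; base rate stands.
Duty = 3,850 × £5.84 = £22,484.00.
Total = £0.00 + £1,556.30 + £22,484.00 = £24,040.30.

£24,040.30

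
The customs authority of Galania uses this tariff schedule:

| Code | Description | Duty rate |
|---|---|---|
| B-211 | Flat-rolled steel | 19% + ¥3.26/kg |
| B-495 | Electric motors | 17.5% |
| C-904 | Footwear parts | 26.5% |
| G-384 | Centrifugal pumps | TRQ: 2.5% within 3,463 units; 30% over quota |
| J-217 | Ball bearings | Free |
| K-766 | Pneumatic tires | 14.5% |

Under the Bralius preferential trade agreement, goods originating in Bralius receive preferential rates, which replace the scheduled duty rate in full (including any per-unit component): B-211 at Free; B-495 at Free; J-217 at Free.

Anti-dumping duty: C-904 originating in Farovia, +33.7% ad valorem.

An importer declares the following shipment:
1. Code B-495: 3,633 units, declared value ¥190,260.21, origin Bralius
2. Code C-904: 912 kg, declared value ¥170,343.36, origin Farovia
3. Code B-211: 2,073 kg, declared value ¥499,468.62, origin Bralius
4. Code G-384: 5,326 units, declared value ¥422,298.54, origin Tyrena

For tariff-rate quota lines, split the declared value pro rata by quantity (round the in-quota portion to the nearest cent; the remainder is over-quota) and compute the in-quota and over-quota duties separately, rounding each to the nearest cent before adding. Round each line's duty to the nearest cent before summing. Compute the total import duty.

¥153,726.41

Line 1 (B-495, Bralius, 3,633 units, ¥190,260.21):
Base rate for B-495 is 17.5%.
Origin Bralius qualifies under the Galania–Bralius agreement and B-495 is covered: preferential rate Free applies instead.
Duty = ¥190,260.21 × 0% = ¥0.00.
Line 2 (C-904, Farovia, 912 kg, ¥170,343.36):
Base rate for C-904 is 26.5%.
Additional duty on C-904 from Farovia: +33.7%. Applied ad valorem rate: 26.5% + 33.7% = 60.2%.
Duty = ¥170,343.36 × 60.2% = ¥102,546.70.
Line 3 (B-211, Bralius, 2,073 kg, ¥499,468.62):
Base rate for B-211 is 19% + ¥3.26/kg.
Origin Bralius qualifies under the Galania–Bralius agreement and B-211 is covered: preferential rate Free applies instead.
Duty = ¥499,468.62 × 0% = ¥0.00.
Line 4 (G-384, Tyrena, 5,326 units, ¥422,298.54):
Code G-384 is under a tariff-rate quota (threshold 3,463 units). In-quota: 3,463 units at 2.5%; over-quota: 1,863 units at 30%.
Pro-rata value split: in-quota = ¥422,298.54 × 3,463/5,326 = ¥274,581.27; over-quota = ¥422,298.54 − ¥274,581.27 = ¥147,717.27.
In-quota duty = ¥274,581.27 × 2.5% = ¥6,864.53. Over-quota duty = ¥147,717.27 × 30% = ¥44,315.18.
Line duty = ¥6,864.53 + ¥44,315.18 = ¥51,179.71.
Total = ¥0.00 + ¥102,546.70 + ¥0.00 + ¥51,179.71 = ¥153,726.41.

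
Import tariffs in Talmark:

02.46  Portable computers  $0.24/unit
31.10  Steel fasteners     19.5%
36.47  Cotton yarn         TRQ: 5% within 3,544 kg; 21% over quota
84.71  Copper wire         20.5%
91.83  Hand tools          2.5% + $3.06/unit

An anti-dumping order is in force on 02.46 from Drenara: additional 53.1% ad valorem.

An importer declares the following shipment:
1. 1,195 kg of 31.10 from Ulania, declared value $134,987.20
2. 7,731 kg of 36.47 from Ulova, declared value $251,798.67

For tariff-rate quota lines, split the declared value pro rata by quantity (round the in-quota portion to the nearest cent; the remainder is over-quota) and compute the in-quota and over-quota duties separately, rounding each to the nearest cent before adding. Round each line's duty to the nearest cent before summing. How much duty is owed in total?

Line 1 (31.10, Ulania, 1,195 kg, $134,987.20):
Base rate for 31.10 is 19.5%.
Duty = $134,987.20 × 19.5% = $26,322.50.
Line 2 (36.47, Ulova, 7,731 kg, $251,798.67):
Code 36.47 is under a tariff-rate quota (threshold 3,544 kg). In-quota: 3,544 kg at 5%; over-quota: 4,187 kg at 21%.
Pro-rata value split: in-quota = $251,798.67 × 3,544/7,731 = $115,428.08; over-quota = $251,798.67 − $115,428.08 = $136,370.59.
In-quota duty = $115,428.08 × 5% = $5,771.40. Over-quota duty = $136,370.59 × 21% = $28,637.82.
Line duty = $5,771.40 + $28,637.82 = $34,409.22.
Total = $26,322.50 + $34,409.22 = $60,731.72.

$60,731.72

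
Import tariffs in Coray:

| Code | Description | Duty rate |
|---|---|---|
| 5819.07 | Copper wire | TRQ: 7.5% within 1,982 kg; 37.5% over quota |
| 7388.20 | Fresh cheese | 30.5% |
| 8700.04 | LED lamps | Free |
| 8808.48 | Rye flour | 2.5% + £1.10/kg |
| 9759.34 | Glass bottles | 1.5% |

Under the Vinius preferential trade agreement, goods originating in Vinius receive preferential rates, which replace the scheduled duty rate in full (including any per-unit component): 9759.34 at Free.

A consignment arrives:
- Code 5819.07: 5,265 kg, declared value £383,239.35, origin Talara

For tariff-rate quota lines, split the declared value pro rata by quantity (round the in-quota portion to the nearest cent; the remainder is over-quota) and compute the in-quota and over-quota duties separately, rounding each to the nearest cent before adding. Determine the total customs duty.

Line 1 (5819.07, Talara, 5,265 kg, £383,239.35):
Code 5819.07 is under a tariff-rate quota (threshold 1,982 kg). In-quota: 1,982 kg at 7.5%; over-quota: 3,283 kg at 37.5%.
Pro-rata value split: in-quota = £383,239.35 × 1,982/5,265 = £144,269.78; over-quota = £383,239.35 − £144,269.78 = £238,969.57.
In-quota duty = £144,269.78 × 7.5% = £10,820.23. Over-quota duty = £238,969.57 × 37.5% = £89,613.59.
Line duty = £10,820.23 + £89,613.59 = £100,433.82.

£100,433.82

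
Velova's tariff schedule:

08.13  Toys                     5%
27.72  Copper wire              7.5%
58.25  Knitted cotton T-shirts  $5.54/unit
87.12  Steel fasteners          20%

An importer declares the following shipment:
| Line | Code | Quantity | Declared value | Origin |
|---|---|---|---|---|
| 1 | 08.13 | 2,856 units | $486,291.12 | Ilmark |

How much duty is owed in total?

Line 1 (08.13, Ilmark, 2,856 units, $486,291.12):
Base rate for 08.13 is 5%.
Duty = $486,291.12 × 5% = $24,314.56.

$24,314.56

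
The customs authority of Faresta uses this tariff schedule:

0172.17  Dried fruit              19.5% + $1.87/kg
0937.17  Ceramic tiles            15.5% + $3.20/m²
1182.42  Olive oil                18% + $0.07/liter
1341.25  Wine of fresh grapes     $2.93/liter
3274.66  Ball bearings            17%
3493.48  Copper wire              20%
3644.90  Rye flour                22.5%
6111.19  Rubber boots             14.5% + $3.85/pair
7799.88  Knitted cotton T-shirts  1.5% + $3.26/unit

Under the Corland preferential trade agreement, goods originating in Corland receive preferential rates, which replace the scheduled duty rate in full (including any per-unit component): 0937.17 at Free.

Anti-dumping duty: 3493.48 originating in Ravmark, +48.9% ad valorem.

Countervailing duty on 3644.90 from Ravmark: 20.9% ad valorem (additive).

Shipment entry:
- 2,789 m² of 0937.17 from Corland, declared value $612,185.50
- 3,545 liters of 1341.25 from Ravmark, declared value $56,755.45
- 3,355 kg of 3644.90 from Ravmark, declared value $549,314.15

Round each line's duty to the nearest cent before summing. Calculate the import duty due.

Line 1 (0937.17, Corland, 2,789 m², $612,185.50):
Base rate for 0937.17 is 15.5% + $3.20/m².
Origin Corland qualifies under the Faresta–Corland agreement and 0937.17 is covered: preferential rate Free applies instead.
Duty = $612,185.50 × 0% = $0.00.
Line 2 (1341.25, Ravmark, 3,545 liters, $56,755.45):
Base rate for 1341.25 is $2.93/liter.
Duty = 3,545 × $2.93 = $10,386.85.
Line 3 (3644.90, Ravmark, 3,355 kg, $549,314.15):
Base rate for 3644.90 is 22.5%.
Additional duty on 3644.90 from Ravmark: +20.9%. Applied ad valorem rate: 22.5% + 20.9% = 43.4%.
Duty = $549,314.15 × 43.4% = $238,402.34.
Total = $0.00 + $10,386.85 + $238,402.34 = $248,789.19.

$248,789.19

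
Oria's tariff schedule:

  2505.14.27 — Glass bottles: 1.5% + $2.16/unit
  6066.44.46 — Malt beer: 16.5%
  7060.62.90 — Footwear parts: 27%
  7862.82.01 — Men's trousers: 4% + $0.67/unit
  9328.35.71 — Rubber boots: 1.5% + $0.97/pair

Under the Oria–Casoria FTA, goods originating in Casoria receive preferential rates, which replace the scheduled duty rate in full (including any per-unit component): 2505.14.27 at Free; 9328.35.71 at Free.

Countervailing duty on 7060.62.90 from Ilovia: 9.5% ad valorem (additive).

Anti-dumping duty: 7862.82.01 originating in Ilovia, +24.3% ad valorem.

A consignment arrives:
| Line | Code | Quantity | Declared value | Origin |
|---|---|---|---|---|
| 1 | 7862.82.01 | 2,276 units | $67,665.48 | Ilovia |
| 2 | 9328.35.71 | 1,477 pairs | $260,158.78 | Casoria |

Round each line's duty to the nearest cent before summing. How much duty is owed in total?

Line 1 (7862.82.01, Ilovia, 2,276 units, $67,665.48):
Base rate for 7862.82.01 is 4% + $0.67/unit.
Additional duty on 7862.82.01 from Ilovia: +24.3%. Applied ad valorem rate: 4% + 24.3% = 28.3%.
Duty = $67,665.48 × 28.3% + 2,276 × $0.67 = $20,674.25.
Line 2 (9328.35.71, Casoria, 1,477 pairs, $260,158.78):
Base rate for 9328.35.71 is 1.5% + $0.97/pair.
Origin Casoria qualifies under the Oria–Casoria agreement and 9328.35.71 is covered: preferential rate Free applies instead.
Duty = $260,158.78 × 0% = $0.00.
Total = $20,674.25 + $0.00 = $20,674.25.

$20,674.25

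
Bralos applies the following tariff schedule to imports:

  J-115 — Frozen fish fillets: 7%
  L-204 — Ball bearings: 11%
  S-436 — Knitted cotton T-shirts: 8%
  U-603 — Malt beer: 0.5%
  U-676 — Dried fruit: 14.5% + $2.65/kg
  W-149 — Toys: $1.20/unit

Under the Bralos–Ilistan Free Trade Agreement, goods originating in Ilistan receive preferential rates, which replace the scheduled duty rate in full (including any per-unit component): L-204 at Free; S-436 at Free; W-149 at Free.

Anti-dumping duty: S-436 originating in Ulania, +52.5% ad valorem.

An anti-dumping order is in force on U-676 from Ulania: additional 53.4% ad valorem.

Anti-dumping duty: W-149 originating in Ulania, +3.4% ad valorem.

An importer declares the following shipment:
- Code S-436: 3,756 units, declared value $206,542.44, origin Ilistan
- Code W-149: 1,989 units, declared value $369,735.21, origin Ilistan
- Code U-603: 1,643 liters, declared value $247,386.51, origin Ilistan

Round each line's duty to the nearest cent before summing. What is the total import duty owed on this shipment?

Line 1 (S-436, Ilistan, 3,756 units, $206,542.44):
Base rate for S-436 is 8%.
Origin Ilistan qualifies under the Bralos–Ilistan agreement and S-436 is covered: preferential rate Free applies instead.
The additional-duty order on S-436 targets Ulania, not Ilistan; it does not apply.
Duty = $206,542.44 × 0% = $0.00.
Line 2 (W-149, Ilistan, 1,989 units, $369,735.21):
Base rate for W-149 is $1.20/unit.
Origin Ilistan qualifies under the Bralos–Ilistan agreement and W-149 is covered: preferential rate Free applies instead.
The additional-duty order on W-149 targets Ulania, not Ilistan; it does not apply.
Duty = $369,735.21 × 0% = $0.00.
Line 3 (U-603, Ilistan, 1,643 liters, $247,386.51):
Base rate for U-603 is 0.5%.
Origin Ilistan is the FTA partner but U-603 is not on the preference list; base rate stands.
Duty = $247,386.51 × 0.5% = $1,236.93.
Total = $0.00 + $0.00 + $1,236.93 = $1,236.93.

$1,236.93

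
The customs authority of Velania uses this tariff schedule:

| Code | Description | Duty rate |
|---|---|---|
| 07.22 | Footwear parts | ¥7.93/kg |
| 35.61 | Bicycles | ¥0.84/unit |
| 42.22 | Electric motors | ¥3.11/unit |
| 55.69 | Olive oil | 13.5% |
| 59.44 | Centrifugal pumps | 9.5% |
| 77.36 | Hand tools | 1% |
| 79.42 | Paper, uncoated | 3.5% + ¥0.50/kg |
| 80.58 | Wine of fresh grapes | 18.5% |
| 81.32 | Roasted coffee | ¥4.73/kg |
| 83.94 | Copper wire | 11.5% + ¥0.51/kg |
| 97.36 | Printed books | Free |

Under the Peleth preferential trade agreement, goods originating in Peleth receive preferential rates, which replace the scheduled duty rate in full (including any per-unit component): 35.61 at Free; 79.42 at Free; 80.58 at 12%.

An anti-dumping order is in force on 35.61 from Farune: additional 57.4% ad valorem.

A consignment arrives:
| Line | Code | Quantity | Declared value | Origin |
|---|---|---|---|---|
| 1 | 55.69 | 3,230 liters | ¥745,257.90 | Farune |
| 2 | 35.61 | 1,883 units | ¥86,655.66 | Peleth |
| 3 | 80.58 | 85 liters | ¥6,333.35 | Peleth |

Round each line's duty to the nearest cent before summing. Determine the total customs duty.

¥101,369.82

Line 1 (55.69, Farune, 3,230 liters, ¥745,257.90):
Base rate for 55.69 is 13.5%.
Duty = ¥745,257.90 × 13.5% = ¥100,609.82.
Line 2 (35.61, Peleth, 1,883 units, ¥86,655.66):
Base rate for 35.61 is ¥0.84/unit.
Origin Peleth qualifies under the Velania–Peleth agreement and 35.61 is covered: preferential rate Free applies instead.
The additional-duty order on 35.61 targets Farune, not Peleth; it does not apply.
Duty = ¥86,655.66 × 0% = ¥0.00.
Line 3 (80.58, Peleth, 85 liters, ¥6,333.35):
Base rate for 80.58 is 18.5%.
Origin Peleth qualifies under the Velania–Peleth agreement and 80.58 is covered: preferential rate 12% applies instead.
Duty = ¥6,333.35 × 12% = ¥760.00.
Total = ¥100,609.82 + ¥0.00 + ¥760.00 = ¥101,369.82.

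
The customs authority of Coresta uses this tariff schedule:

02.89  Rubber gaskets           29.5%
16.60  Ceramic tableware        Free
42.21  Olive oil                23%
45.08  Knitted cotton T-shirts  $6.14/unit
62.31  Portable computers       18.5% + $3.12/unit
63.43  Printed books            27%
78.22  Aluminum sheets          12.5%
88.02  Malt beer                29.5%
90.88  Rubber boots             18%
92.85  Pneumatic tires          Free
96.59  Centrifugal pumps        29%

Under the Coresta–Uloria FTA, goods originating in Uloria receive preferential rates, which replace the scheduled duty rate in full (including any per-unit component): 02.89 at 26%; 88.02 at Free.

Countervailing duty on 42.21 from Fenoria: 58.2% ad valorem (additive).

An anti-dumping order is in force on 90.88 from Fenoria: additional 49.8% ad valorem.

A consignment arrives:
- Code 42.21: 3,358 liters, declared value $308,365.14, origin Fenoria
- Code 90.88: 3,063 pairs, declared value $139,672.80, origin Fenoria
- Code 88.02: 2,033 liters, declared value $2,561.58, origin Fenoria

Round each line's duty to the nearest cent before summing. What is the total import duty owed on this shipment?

$345,846.32

Line 1 (42.21, Fenoria, 3,358 liters, $308,365.14):
Base rate for 42.21 is 23%.
Additional duty on 42.21 from Fenoria: +58.2%. Applied ad valorem rate: 23% + 58.2% = 81.2%.
Duty = $308,365.14 × 81.2% = $250,392.49.
Line 2 (90.88, Fenoria, 3,063 pairs, $139,672.80):
Base rate for 90.88 is 18%.
Additional duty on 90.88 from Fenoria: +49.8%. Applied ad valorem rate: 18% + 49.8% = 67.8%.
Duty = $139,672.80 × 67.8% = $94,698.16.
Line 3 (88.02, Fenoria, 2,033 liters, $2,561.58):
Base rate for 88.02 is 29.5%.
88.02 has an FTA preferential rate, but origin Fenoria is not Uloria; base rate stands.
Duty = $2,561.58 × 29.5% = $755.67.
Total = $250,392.49 + $94,698.16 + $755.67 = $345,846.32.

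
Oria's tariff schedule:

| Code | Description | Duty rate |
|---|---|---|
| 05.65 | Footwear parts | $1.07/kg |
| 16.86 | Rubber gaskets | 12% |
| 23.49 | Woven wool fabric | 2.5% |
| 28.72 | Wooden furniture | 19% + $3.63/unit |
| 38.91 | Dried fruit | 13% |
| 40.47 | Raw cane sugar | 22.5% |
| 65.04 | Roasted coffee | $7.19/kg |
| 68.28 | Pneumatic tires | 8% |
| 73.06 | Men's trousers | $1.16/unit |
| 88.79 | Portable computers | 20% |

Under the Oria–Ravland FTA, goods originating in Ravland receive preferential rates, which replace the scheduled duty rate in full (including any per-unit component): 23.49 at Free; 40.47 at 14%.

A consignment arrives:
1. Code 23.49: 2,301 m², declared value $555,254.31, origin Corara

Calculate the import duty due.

Line 1 (23.49, Corara, 2,301 m², $555,254.31):
Base rate for 23.49 is 2.5%.
23.49 has an FTA preferential rate, but origin Corara is not Ravland; base rate stands.
Duty = $555,254.31 × 2.5% = $13,881.36.

$13,881.36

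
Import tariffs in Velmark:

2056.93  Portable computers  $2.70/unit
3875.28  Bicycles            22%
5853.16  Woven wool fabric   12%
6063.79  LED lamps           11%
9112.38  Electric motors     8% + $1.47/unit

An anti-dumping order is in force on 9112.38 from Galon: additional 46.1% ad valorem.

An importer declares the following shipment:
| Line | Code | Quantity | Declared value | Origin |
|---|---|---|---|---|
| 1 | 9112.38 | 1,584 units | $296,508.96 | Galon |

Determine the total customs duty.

$162,739.83

Line 1 (9112.38, Galon, 1,584 units, $296,508.96):
Base rate for 9112.38 is 8% + $1.47/unit.
Additional duty on 9112.38 from Galon: +46.1%. Applied ad valorem rate: 8% + 46.1% = 54.1%.
Duty = $296,508.96 × 54.1% + 1,584 × $1.47 = $162,739.83.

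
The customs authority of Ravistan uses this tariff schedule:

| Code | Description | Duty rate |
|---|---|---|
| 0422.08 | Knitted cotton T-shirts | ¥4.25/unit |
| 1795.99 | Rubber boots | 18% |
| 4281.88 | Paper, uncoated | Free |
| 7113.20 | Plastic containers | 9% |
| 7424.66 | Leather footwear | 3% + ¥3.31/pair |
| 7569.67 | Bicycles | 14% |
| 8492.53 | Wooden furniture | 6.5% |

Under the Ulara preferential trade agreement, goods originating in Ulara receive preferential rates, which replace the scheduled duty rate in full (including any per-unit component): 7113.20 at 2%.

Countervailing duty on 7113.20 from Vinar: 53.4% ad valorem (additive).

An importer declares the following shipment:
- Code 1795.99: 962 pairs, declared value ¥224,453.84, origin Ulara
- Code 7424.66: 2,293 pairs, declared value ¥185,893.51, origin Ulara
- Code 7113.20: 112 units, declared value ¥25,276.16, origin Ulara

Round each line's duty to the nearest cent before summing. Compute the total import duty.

Line 1 (1795.99, Ulara, 962 pairs, ¥224,453.84):
Base rate for 1795.99 is 18%.
Origin Ulara is the FTA partner but 1795.99 is not on the preference list; base rate stands.
Duty = ¥224,453.84 × 18% = ¥40,401.69.
Line 2 (7424.66, Ulara, 2,293 pairs, ¥185,893.51):
Base rate for 7424.66 is 3% + ¥3.31/pair.
Origin Ulara is the FTA partner but 7424.66 is not on the preference list; base rate stands.
Duty = ¥185,893.51 × 3% + 2,293 × ¥3.31 = ¥13,166.64.
Line 3 (7113.20, Ulara, 112 units, ¥25,276.16):
Base rate for 7113.20 is 9%.
Origin Ulara qualifies under the Ravistan–Ulara agreement and 7113.20 is covered: preferential rate 2% applies instead.
The additional-duty order on 7113.20 targets Vinar, not Ulara; it does not apply.
Duty = ¥25,276.16 × 2% = ¥505.52.
Total = ¥40,401.69 + ¥13,166.64 + ¥505.52 = ¥54,073.85.

¥54,073.85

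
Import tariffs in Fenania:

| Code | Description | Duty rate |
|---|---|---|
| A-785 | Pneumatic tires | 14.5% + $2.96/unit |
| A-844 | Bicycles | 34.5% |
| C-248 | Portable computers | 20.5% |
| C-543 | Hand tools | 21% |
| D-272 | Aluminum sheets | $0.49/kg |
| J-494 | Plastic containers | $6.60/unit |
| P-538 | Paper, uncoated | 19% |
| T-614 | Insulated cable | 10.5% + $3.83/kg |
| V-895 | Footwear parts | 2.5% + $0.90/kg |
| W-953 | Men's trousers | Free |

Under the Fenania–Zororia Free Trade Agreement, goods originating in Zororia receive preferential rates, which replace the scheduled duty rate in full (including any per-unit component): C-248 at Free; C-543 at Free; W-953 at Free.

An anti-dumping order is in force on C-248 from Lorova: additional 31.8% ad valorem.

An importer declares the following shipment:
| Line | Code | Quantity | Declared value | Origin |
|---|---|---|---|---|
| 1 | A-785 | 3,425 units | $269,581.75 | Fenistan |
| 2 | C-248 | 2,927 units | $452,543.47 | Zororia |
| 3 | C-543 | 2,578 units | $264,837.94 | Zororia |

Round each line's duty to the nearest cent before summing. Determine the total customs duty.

Line 1 (A-785, Fenistan, 3,425 units, $269,581.75):
Base rate for A-785 is 14.5% + $2.96/unit.
Duty = $269,581.75 × 14.5% + 3,425 × $2.96 = $49,227.35.
Line 2 (C-248, Zororia, 2,927 units, $452,543.47):
Base rate for C-248 is 20.5%.
Origin Zororia qualifies under the Fenania–Zororia agreement and C-248 is covered: preferential rate Free applies instead.
The additional-duty order on C-248 targets Lorova, not Zororia; it does not apply.
Duty = $452,543.47 × 0% = $0.00.
Line 3 (C-543, Zororia, 2,578 units, $264,837.94):
Base rate for C-543 is 21%.
Origin Zororia qualifies under the Fenania–Zororia agreement and C-543 is covered: preferential rate Free applies instead.
Duty = $264,837.94 × 0% = $0.00.
Total = $49,227.35 + $0.00 + $0.00 = $49,227.35.

$49,227.35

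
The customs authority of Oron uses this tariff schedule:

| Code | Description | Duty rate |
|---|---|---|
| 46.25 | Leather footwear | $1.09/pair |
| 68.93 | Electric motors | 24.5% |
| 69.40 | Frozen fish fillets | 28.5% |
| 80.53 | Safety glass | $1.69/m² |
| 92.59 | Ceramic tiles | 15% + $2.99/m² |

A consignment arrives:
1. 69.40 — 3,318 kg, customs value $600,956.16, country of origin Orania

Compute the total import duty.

Line 1 (69.40, Orania, 3,318 kg, $600,956.16):
Base rate for 69.40 is 28.5%.
Duty = $600,956.16 × 28.5% = $171,272.51.

$171,272.51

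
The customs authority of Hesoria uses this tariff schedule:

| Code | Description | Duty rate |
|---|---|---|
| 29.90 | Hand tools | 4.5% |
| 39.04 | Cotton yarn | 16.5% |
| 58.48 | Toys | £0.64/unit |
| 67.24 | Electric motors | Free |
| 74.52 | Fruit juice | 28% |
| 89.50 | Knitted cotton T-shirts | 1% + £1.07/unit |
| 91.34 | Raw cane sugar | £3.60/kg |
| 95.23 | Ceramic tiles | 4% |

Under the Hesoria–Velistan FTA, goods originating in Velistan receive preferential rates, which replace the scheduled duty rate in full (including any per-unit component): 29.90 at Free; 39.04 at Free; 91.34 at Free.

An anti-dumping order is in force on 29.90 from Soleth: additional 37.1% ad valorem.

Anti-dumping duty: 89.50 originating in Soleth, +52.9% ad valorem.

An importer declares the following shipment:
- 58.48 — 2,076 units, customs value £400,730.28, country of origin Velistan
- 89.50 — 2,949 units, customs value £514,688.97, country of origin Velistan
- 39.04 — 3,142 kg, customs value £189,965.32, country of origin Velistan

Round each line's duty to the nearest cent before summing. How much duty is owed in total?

£9,630.96

Line 1 (58.48, Velistan, 2,076 units, £400,730.28):
Base rate for 58.48 is £0.64/unit.
Origin Velistan is the FTA partner but 58.48 is not on the preference list; base rate stands.
Duty = 2,076 × £0.64 = £1,328.64.
Line 2 (89.50, Velistan, 2,949 units, £514,688.97):
Base rate for 89.50 is 1% + £1.07/unit.
Origin Velistan is the FTA partner but 89.50 is not on the preference list; base rate stands.
The additional-duty order on 89.50 targets Soleth, not Velistan; it does not apply.
Duty = £514,688.97 × 1% + 2,949 × £1.07 = £8,302.32.
Line 3 (39.04, Velistan, 3,142 kg, £189,965.32):
Base rate for 39.04 is 16.5%.
Origin Velistan qualifies under the Hesoria–Velistan agreement and 39.04 is covered: preferential rate Free applies instead.
Duty = £189,965.32 × 0% = £0.00.
Total = £1,328.64 + £8,302.32 + £0.00 = £9,630.96.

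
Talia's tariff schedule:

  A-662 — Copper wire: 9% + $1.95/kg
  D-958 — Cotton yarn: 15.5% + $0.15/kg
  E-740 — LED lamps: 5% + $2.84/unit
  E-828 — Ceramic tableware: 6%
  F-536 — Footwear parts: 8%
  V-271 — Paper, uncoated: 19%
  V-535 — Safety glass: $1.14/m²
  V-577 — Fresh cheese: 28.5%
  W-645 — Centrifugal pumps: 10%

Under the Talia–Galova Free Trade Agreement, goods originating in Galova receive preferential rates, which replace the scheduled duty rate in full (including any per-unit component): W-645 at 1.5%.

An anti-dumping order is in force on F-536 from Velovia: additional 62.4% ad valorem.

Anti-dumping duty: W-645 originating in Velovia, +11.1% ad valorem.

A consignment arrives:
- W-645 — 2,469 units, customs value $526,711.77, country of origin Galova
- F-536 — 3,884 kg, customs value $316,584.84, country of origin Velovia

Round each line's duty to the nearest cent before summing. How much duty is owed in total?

$230,776.41

Line 1 (W-645, Galova, 2,469 units, $526,711.77):
Base rate for W-645 is 10%.
Origin Galova qualifies under the Talia–Galova agreement and W-645 is covered: preferential rate 1.5% applies instead.
The additional-duty order on W-645 targets Velovia, not Galova; it does not apply.
Duty = $526,711.77 × 1.5% = $7,900.68.
Line 2 (F-536, Velovia, 3,884 kg, $316,584.84):
Base rate for F-536 is 8%.
Additional duty on F-536 from Velovia: +62.4%. Applied ad valorem rate: 8% + 62.4% = 70.4%.
Duty = $316,584.84 × 70.4% = $222,875.73.
Total = $7,900.68 + $222,875.73 = $230,776.41.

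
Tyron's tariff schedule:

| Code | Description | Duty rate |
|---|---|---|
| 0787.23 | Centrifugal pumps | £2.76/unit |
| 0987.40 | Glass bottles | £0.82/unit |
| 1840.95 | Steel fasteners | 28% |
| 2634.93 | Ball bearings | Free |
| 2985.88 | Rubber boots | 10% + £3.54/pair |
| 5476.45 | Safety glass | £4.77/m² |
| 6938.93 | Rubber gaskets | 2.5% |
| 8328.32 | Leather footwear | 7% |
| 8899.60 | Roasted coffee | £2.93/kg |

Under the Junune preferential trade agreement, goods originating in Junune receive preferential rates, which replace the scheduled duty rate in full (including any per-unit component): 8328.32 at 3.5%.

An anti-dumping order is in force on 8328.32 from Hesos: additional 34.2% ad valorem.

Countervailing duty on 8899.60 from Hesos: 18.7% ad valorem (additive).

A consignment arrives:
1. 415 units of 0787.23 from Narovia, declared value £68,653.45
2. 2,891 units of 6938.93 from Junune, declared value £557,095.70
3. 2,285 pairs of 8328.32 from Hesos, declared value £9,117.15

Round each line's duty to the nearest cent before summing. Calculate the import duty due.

£18,829.06

Line 1 (0787.23, Narovia, 415 units, £68,653.45):
Base rate for 0787.23 is £2.76/unit.
Duty = 415 × £2.76 = £1,145.40.
Line 2 (6938.93, Junune, 2,891 units, £557,095.70):
Base rate for 6938.93 is 2.5%.
Origin Junune is the FTA partner but 6938.93 is not on the preference list; base rate stands.
Duty = £557,095.70 × 2.5% = £13,927.39.
Line 3 (8328.32, Hesos, 2,285 pairs, £9,117.15):
Base rate for 8328.32 is 7%.
8328.32 has an FTA preferential rate, but origin Hesos is not Junune; base rate stands.
Additional duty on 8328.32 from Hesos: +34.2%. Applied ad valorem rate: 7% + 34.2% = 41.2%.
Duty = £9,117.15 × 41.2% = £3,756.27.
Total = £1,145.40 + £13,927.39 + £3,756.27 = £18,829.06.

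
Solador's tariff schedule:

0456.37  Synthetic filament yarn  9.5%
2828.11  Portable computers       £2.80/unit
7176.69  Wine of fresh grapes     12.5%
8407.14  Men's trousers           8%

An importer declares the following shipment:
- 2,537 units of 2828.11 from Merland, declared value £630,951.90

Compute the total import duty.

Line 1 (2828.11, Merland, 2,537 units, £630,951.90):
Base rate for 2828.11 is £2.80/unit.
Duty = 2,537 × £2.80 = £7,103.60.

£7,103.60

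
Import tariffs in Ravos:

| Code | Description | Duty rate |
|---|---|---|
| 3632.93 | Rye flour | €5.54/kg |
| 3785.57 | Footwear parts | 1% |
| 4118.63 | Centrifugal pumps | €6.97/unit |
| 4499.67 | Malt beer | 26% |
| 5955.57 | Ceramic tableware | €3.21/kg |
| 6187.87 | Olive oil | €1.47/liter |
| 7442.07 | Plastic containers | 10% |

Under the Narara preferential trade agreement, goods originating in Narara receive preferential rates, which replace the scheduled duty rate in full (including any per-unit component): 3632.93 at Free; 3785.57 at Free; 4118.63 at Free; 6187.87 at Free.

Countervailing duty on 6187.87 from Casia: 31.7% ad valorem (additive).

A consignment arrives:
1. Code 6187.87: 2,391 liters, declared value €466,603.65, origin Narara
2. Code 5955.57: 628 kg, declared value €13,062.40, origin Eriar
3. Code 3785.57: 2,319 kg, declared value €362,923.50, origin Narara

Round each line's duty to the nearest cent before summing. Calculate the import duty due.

Line 1 (6187.87, Narara, 2,391 liters, €466,603.65):
Base rate for 6187.87 is €1.47/liter.
Origin Narara qualifies under the Ravos–Narara agreement and 6187.87 is covered: preferential rate Free applies instead.
The additional-duty order on 6187.87 targets Casia, not Narara; it does not apply.
Duty = €466,603.65 × 0% = €0.00.
Line 2 (5955.57, Eriar, 628 kg, €13,062.40):
Base rate for 5955.57 is €3.21/kg.
Duty = 628 × €3.21 = €2,015.88.
Line 3 (3785.57, Narara, 2,319 kg, €362,923.50):
Base rate for 3785.57 is 1%.
Origin Narara qualifies under the Ravos–Narara agreement and 3785.57 is covered: preferential rate Free applies instead.
Duty = €362,923.50 × 0% = €0.00.
Total = €0.00 + €2,015.88 + €0.00 = €2,015.88.

€2,015.88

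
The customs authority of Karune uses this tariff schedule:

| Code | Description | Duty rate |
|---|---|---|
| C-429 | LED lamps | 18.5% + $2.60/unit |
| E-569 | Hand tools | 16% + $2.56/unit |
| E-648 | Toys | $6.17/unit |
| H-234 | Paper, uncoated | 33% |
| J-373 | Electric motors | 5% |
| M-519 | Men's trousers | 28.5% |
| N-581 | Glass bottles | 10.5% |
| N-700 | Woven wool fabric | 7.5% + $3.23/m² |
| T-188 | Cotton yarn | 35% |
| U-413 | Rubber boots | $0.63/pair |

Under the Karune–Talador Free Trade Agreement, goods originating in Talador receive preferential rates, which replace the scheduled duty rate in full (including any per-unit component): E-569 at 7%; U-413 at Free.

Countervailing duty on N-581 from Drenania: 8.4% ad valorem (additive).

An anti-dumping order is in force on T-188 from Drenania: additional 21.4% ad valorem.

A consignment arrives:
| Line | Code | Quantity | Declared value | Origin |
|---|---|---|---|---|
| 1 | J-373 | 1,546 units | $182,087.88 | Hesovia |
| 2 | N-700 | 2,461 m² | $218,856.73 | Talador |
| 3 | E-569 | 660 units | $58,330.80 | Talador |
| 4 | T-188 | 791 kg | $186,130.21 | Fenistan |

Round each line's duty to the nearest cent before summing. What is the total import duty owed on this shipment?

Line 1 (J-373, Hesovia, 1,546 units, $182,087.88):
Base rate for J-373 is 5%.
Duty = $182,087.88 × 5% = $9,104.39.
Line 2 (N-700, Talador, 2,461 m², $218,856.73):
Base rate for N-700 is 7.5% + $3.23/m².
Origin Talador is the FTA partner but N-700 is not on the preference list; base rate stands.
Duty = $218,856.73 × 7.5% + 2,461 × $3.23 = $24,363.28.
Line 3 (E-569, Talador, 660 units, $58,330.80):
Base rate for E-569 is 16% + $2.56/unit.
Origin Talador qualifies under the Karune–Talador agreement and E-569 is covered: preferential rate 7% applies instead.
Duty = $58,330.80 × 7% = $4,083.16.
Line 4 (T-188, Fenistan, 791 kg, $186,130.21):
Base rate for T-188 is 35%.
The additional-duty order on T-188 targets Drenania, not Fenistan; it does not apply.
Duty = $186,130.21 × 35% = $65,145.57.
Total = $9,104.39 + $24,363.28 + $4,083.16 + $65,145.57 = $102,696.40.

$102,696.40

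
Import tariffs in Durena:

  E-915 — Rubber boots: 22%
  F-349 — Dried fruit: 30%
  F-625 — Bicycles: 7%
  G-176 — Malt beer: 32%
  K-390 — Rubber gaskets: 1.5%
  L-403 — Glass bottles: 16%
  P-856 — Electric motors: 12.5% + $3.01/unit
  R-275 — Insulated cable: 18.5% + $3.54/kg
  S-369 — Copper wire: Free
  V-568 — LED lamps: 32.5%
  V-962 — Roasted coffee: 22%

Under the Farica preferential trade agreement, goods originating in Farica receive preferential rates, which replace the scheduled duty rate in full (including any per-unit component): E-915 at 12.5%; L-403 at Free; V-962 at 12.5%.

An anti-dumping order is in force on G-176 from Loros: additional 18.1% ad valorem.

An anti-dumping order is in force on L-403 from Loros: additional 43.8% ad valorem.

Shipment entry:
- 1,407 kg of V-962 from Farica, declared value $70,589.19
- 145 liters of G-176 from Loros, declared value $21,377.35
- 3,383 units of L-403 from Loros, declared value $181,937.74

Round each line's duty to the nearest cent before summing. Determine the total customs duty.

Line 1 (V-962, Farica, 1,407 kg, $70,589.19):
Base rate for V-962 is 22%.
Origin Farica qualifies under the Durena–Farica agreement and V-962 is covered: preferential rate 12.5% applies instead.
Duty = $70,589.19 × 12.5% = $8,823.65.
Line 2 (G-176, Loros, 145 liters, $21,377.35):
Base rate for G-176 is 32%.
Additional duty on G-176 from Loros: +18.1%. Applied ad valorem rate: 32% + 18.1% = 50.1%.
Duty = $21,377.35 × 50.1% = $10,710.05.
Line 3 (L-403, Loros, 3,383 units, $181,937.74):
Base rate for L-403 is 16%.
L-403 has an FTA preferential rate, but origin Loros is not Farica; base rate stands.
Additional duty on L-403 from Loros: +43.8%. Applied ad valorem rate: 16% + 43.8% = 59.8%.
Duty = $181,937.74 × 59.8% = $108,798.77.
Total = $8,823.65 + $10,710.05 + $108,798.77 = $128,332.47.

$128,332.47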